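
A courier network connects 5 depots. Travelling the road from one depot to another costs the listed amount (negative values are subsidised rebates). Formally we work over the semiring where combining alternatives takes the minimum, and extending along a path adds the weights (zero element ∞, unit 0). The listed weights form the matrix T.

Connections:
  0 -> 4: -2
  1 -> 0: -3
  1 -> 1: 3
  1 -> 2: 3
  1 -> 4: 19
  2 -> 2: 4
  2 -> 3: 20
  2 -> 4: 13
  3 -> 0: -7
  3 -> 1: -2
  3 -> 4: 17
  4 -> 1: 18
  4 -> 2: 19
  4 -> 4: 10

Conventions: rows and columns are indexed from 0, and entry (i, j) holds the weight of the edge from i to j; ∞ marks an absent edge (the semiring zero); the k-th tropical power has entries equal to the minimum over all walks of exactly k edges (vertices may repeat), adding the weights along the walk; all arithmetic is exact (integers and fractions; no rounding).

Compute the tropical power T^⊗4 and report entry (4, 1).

T^⊗2:
  [∞, 16, 17, ∞, 8]
  [0, 6, 6, 23, -5]
  [13, 18, 8, 24, 17]
  [-5, 1, 1, ∞, -9]
  [15, 21, 21, 39, 20]
T^⊗3:
  [13, 19, 19, 37, 18]
  [3, 9, 9, 26, -2]
  [15, 21, 12, 28, 11]
  [-2, 4, 4, 21, -7]
  [18, 24, 24, 41, 13]
T^⊗4:
  [16, 22, 22, 39, 11]
  [6, 12, 12, 29, 1]
  [18, 24, 16, 32, 13]
  [1, 7, 7, 24, -4]
  [21, 27, 27, 44, 16]
Key observation: the optimum is the walk 4->1->1->1->1, with weight 18 + 3 + 3 + 3 = 27.
Optimal value attained by: walk 4->1->1->1->1.
Answer: (T^⊗4)[4][1] = 27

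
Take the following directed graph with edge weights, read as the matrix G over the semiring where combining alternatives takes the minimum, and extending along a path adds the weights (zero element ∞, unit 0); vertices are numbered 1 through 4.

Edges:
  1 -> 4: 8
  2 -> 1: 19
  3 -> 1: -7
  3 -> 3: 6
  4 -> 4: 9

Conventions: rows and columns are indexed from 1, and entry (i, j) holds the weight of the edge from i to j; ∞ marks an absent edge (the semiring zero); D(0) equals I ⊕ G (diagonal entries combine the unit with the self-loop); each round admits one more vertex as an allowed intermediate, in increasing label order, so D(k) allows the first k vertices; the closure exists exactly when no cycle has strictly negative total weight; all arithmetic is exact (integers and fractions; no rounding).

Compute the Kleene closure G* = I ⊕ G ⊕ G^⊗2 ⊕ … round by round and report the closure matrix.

D(0):
  [0, ∞, ∞, 8]
  [19, 0, ∞, ∞]
  [-7, ∞, 0, ∞]
  [∞, ∞, ∞, 0]
D(1):
  [0, ∞, ∞, 8]
  [19, 0, ∞, 27]
  [-7, ∞, 0, 1]
  [∞, ∞, ∞, 0]
D(2):
  [0, ∞, ∞, 8]
  [19, 0, ∞, 27]
  [-7, ∞, 0, 1]
  [∞, ∞, ∞, 0]
D(3):
  [0, ∞, ∞, 8]
  [19, 0, ∞, 27]
  [-7, ∞, 0, 1]
  [∞, ∞, ∞, 0]
D(4):
  [0, ∞, ∞, 8]
  [19, 0, ∞, 27]
  [-7, ∞, 0, 1]
  [∞, ∞, ∞, 0]
Answer: G* = [[0, ∞, ∞, 8], [19, 0, ∞, 27], [-7, ∞, 0, 1], [∞, ∞, ∞, 0]]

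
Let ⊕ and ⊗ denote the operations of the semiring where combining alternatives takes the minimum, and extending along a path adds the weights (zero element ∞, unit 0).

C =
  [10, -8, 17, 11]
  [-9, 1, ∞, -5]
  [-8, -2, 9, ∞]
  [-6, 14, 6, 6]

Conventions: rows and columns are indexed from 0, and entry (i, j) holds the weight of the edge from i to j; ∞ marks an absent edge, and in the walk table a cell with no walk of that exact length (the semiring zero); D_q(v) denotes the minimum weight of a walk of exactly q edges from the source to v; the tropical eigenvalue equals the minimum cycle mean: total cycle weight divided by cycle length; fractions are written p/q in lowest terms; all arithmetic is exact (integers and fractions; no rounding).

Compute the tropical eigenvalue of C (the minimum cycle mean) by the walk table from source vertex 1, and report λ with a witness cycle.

q=0: [∞, 0, ∞, ∞]
q=1: [-9, 1, ∞, -5]
q=2: [-11, -17, 1, -4]
q=3: [-26, -19, 2, -22]
q=4: [-28, -34, -16, -24]
Optimal cycle mean attained by: cycle 0->1->0, total (-8) + (-9), length 2.
Answer: λ = -17/2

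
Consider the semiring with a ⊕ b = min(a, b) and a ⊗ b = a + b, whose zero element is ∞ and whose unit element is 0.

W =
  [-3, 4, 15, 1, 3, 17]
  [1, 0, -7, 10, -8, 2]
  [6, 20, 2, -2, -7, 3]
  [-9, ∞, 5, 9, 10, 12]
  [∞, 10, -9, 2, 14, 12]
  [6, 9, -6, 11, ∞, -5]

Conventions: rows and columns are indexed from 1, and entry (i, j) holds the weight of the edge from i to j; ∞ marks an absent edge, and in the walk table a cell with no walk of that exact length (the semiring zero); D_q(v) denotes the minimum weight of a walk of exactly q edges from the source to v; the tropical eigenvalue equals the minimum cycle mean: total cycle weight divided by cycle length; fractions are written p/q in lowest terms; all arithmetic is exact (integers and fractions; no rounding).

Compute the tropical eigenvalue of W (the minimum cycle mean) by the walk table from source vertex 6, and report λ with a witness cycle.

q=0: [∞, ∞, ∞, ∞, ∞, 0]
q=1: [6, 9, -6, 11, ∞, -5]
q=2: [0, 4, -11, -8, -13, -10]
q=3: [-17, -3, -22, -13, -18, -15]
q=4: [-22, -13, -27, -24, -29, -20]
q=5: [-33, -19, -38, -29, -34, -25]
q=6: [-38, -29, -43, -40, -45, -35]
Optimal cycle mean attained by: cycle 3->5->3, total (-7) + (-9), length 2.
Answer: λ = -8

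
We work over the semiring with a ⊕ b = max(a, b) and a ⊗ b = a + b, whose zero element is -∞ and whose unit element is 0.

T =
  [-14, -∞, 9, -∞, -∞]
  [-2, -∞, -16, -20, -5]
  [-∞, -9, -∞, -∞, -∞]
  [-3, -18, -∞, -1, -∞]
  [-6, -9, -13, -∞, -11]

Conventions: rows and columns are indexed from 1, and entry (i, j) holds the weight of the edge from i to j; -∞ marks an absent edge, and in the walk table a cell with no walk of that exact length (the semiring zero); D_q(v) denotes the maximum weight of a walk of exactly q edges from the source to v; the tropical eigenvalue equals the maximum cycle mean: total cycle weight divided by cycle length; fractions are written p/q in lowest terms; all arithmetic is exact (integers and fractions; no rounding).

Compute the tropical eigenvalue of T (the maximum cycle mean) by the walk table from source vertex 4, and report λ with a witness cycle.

q=0: [-∞, -∞, -∞, 0, -∞]
q=1: [-3, -18, -∞, -1, -∞]
q=2: [-4, -19, 6, -2, -23]
q=3: [-5, -3, 5, -3, -24]
q=4: [-5, -4, 4, -4, -8]
q=5: [-6, -5, 4, -5, -9]
Optimal cycle mean attained by: cycle 1->3->2->1, total 9 + (-9) + (-2), length 3.
Answer: λ = -2/3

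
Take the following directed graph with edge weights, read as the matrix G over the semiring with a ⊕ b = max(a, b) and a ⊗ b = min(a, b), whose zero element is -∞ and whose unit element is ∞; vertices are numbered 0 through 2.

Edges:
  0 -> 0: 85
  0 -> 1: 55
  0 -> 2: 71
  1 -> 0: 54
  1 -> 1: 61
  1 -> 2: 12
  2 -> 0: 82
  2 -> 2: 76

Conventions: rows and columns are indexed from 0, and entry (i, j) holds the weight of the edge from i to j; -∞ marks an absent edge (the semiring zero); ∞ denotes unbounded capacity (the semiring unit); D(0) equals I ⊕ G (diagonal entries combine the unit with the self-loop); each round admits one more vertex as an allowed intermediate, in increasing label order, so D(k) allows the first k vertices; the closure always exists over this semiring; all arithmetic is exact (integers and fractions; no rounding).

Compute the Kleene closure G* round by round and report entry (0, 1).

D(0):
  [∞, 55, 71]
  [54, ∞, 12]
  [82, -∞, ∞]
D(1):
  [∞, 55, 71]
  [54, ∞, 54]
  [82, 55, ∞]
D(2):
  [∞, 55, 71]
  [54, ∞, 54]
  [82, 55, ∞]
D(3):
  [∞, 55, 71]
  [54, ∞, 54]
  [82, 55, ∞]
Answer: G*[0][1] = 55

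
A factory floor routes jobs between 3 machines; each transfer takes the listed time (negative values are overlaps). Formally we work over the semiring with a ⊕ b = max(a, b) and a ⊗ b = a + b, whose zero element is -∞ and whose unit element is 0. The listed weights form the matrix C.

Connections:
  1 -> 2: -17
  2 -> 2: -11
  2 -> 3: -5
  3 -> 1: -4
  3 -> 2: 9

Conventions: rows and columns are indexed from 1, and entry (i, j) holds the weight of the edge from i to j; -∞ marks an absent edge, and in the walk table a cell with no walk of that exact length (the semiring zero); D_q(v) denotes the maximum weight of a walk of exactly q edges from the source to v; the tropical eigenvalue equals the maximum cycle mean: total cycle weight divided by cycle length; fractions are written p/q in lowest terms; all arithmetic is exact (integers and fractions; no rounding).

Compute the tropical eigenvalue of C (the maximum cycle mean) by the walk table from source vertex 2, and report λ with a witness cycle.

q=0: [-∞, 0, -∞]
q=1: [-∞, -11, -5]
q=2: [-9, 4, -16]
q=3: [-20, -7, -1]
Optimal cycle mean attained by: cycle 2->3->2, total (-5) + 9, length 2.
Answer: λ = 2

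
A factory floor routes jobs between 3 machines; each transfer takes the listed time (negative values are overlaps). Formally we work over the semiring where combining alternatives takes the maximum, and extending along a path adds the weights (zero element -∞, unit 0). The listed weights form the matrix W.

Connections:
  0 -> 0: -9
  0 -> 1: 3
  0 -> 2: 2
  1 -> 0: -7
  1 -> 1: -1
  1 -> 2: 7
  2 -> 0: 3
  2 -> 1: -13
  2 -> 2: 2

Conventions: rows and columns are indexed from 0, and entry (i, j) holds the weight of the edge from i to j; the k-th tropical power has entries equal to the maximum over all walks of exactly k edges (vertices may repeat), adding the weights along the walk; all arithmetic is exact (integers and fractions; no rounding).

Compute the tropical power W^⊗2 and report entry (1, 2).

W^⊗2:
  [5, 2, 10]
  [10, -2, 9]
  [5, 6, 5]
Key observation: the optimum is the walk 1->2->2, with weight 7 + 2 = 9.
Optimal value attained by: walk 1->2->2.
Answer: (W^⊗2)[1][2] = 9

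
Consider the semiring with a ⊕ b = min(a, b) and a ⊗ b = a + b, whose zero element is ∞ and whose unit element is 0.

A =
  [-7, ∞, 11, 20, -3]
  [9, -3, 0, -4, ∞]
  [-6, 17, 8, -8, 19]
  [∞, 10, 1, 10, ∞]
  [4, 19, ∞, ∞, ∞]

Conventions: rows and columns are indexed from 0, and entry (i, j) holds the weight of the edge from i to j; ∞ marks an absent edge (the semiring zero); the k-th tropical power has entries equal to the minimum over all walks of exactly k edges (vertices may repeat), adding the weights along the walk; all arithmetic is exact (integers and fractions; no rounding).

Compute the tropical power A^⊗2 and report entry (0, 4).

A^⊗2:
  [-14, 16, 4, 3, -10]
  [-6, -6, -3, -8, 6]
  [-13, 2, -7, 0, -9]
  [-5, 7, 9, -7, 20]
  [-3, 16, 15, 15, 1]
Key observation: the optimum is the walk 0->0->4, with weight (-7) + (-3) = -10.
Optimal value attained by: walk 0->0->4.
Answer: (A^⊗2)[0][4] = -10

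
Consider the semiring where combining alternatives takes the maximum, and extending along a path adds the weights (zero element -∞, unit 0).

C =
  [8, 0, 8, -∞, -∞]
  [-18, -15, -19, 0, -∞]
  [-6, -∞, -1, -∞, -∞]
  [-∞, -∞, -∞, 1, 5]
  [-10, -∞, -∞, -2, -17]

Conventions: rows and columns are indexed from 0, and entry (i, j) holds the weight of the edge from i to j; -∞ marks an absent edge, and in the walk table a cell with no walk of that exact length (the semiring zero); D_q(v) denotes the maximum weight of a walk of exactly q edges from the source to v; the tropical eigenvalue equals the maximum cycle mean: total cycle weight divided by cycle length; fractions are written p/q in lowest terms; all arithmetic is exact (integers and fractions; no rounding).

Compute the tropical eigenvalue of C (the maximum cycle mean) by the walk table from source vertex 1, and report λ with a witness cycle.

q=0: [-∞, 0, -∞, -∞, -∞]
q=1: [-18, -15, -19, 0, -∞]
q=2: [-10, -18, -10, 1, 5]
q=3: [-2, -10, -2, 3, 6]
q=4: [6, -2, 6, 4, 8]
q=5: [14, 6, 14, 6, 9]
Optimal cycle mean attained by: cycle 0->0, total 8, length 1.
Answer: λ = 8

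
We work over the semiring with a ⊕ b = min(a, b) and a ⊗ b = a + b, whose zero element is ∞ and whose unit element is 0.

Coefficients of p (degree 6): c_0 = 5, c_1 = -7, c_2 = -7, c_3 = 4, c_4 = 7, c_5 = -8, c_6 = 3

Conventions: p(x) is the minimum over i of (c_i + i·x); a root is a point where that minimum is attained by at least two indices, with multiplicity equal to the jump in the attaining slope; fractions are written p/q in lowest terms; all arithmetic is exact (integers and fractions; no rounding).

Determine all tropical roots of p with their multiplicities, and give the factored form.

hull edge (i=0, c=5) to (i=1, c=-7): slope -12, span 1
hull edge (i=1, c=-7) to (i=5, c=-8): slope -1/4, span 4
hull edge (i=5, c=-8) to (i=6, c=3): slope 11, span 1
Factored form: p(x) = 3 ⊗ (x ⊕ (-11)) ⊗ (x ⊕ 1/4) ⊗ (x ⊕ 1/4) ⊗ (x ⊕ 1/4) ⊗ (x ⊕ 1/4) ⊗ (x ⊕ 12)
Answer: roots = -11 (mult 1), 1/4 (mult 4), 12 (mult 1)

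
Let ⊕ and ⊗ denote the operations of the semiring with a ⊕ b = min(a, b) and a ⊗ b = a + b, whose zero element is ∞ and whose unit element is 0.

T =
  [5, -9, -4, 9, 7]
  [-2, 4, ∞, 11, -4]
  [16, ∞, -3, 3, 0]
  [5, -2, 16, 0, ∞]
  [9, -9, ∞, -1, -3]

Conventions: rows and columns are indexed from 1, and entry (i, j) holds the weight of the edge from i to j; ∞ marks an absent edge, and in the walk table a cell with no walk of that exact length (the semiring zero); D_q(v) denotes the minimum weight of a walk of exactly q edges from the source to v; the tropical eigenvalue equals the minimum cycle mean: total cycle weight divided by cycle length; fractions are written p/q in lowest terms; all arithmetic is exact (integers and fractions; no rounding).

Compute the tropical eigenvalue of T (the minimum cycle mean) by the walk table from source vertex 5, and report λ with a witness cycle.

q=0: [∞, ∞, ∞, ∞, 0]
q=1: [9, -9, ∞, -1, -3]
q=2: [-11, -12, 5, -4, -13]
q=3: [-14, -22, -15, -14, -16]
q=4: [-24, -25, -18, -17, -26]
q=5: [-27, -35, -28, -27, -29]
Optimal cycle mean attained by: cycle 2->5->2, total (-4) + (-9), length 2.
Answer: λ = -13/2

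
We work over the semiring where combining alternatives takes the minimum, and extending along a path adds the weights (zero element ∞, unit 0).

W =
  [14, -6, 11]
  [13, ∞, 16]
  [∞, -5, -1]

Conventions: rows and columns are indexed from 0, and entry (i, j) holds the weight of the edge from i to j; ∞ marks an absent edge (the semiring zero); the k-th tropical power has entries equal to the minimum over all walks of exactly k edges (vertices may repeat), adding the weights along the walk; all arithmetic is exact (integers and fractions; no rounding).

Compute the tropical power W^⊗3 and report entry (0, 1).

W^⊗2:
  [7, 6, 10]
  [27, 7, 15]
  [8, -6, -2]
W^⊗3:
  [19, 1, 9]
  [20, 10, 14]
  [7, -7, -3]
Key observation: the optimum is the walk 0->1->0->1, with weight (-6) + 13 + (-6) = 1.
Optimal value attained by: walk 0->1->0->1.
Answer: (W^⊗3)[0][1] = 1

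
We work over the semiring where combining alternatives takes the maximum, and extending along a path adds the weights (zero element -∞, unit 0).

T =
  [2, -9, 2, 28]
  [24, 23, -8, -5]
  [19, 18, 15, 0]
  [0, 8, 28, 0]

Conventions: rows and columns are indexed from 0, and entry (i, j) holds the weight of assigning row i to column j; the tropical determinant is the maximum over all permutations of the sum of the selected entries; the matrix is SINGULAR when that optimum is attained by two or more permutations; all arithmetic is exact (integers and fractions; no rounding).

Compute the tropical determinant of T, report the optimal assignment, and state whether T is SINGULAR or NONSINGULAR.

σ = (0, 1, 2, 3): 2 + 23 + 15 + 0 = 40
σ = (0, 1, 3, 2): 2 + 23 + 0 + 28 = 53
σ = (0, 2, 1, 3): 2 + (-8) + 18 + 0 = 12
σ = (0, 2, 3, 1): 2 + (-8) + 0 + 8 = 2
σ = (0, 3, 1, 2): 2 + (-5) + 18 + 28 = 43
σ = (0, 3, 2, 1): 2 + (-5) + 15 + 8 = 20
σ = (1, 0, 2, 3): (-9) + 24 + 15 + 0 = 30
σ = (1, 0, 3, 2): (-9) + 24 + 0 + 28 = 43
σ = (1, 2, 0, 3): (-9) + (-8) + 19 + 0 = 2
σ = (1, 2, 3, 0): (-9) + (-8) + 0 + 0 = -17
σ = (1, 3, 0, 2): (-9) + (-5) + 19 + 28 = 33
σ = (1, 3, 2, 0): (-9) + (-5) + 15 + 0 = 1
σ = (2, 0, 1, 3): 2 + 24 + 18 + 0 = 44
σ = (2, 0, 3, 1): 2 + 24 + 0 + 8 = 34
σ = (2, 1, 0, 3): 2 + 23 + 19 + 0 = 44
σ = (2, 1, 3, 0): 2 + 23 + 0 + 0 = 25
σ = (2, 3, 0, 1): 2 + (-5) + 19 + 8 = 24
σ = (2, 3, 1, 0): 2 + (-5) + 18 + 0 = 15
σ = (3, 0, 1, 2): 28 + 24 + 18 + 28 = 98
σ = (3, 0, 2, 1): 28 + 24 + 15 + 8 = 75
σ = (3, 1, 0, 2): 28 + 23 + 19 + 28 = 98
σ = (3, 1, 2, 0): 28 + 23 + 15 + 0 = 66
σ = (3, 2, 0, 1): 28 + (-8) + 19 + 8 = 47
σ = (3, 2, 1, 0): 28 + (-8) + 18 + 0 = 38
Optimal value attained by: σ = (3, 0, 1, 2).
Answer: det⊕(T) = 98; verdict: SINGULAR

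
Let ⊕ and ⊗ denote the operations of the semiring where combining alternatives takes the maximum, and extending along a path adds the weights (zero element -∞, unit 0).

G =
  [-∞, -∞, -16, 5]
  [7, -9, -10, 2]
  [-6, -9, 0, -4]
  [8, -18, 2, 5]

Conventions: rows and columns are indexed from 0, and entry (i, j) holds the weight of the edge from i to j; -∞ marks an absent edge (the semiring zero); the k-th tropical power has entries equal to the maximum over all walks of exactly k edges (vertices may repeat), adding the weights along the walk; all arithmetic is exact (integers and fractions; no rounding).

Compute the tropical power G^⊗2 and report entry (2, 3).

G^⊗2:
  [13, -13, 7, 10]
  [10, -16, 4, 12]
  [4, -9, 0, 1]
  [13, -7, 7, 13]
Key observation: the optimum is the walk 2->3->3, with weight (-4) + 5 = 1.
Optimal value attained by: walk 2->3->3.
Answer: (G^⊗2)[2][3] = 1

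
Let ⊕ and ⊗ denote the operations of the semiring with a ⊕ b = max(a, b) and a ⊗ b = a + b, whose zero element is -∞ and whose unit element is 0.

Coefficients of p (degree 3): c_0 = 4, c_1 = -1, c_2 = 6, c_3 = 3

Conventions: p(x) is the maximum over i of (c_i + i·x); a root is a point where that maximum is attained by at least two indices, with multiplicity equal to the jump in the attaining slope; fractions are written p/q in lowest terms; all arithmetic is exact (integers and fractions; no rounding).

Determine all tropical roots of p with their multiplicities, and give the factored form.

hull edge (i=0, c=4) to (i=2, c=6): slope 1, span 2
hull edge (i=2, c=6) to (i=3, c=3): slope -3, span 1
Factored form: p(x) = 3 ⊗ (x ⊕ (-1)) ⊗ (x ⊕ (-1)) ⊗ (x ⊕ 3)
Answer: roots = -1 (mult 2), 3 (mult 1)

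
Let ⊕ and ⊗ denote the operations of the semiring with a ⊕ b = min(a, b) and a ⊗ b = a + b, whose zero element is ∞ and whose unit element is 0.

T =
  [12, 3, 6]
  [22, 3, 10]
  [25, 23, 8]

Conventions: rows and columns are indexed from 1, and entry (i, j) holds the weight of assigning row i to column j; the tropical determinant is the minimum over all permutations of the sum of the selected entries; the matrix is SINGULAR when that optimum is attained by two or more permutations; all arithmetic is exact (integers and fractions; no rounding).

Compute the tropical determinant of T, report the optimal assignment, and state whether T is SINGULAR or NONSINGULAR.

σ = (1, 2, 3): 12 + 3 + 8 = 23
σ = (1, 3, 2): 12 + 10 + 23 = 45
σ = (2, 1, 3): 3 + 22 + 8 = 33
σ = (2, 3, 1): 3 + 10 + 25 = 38
σ = (3, 1, 2): 6 + 22 + 23 = 51
σ = (3, 2, 1): 6 + 3 + 25 = 34
Optimal value attained by: σ = (1, 2, 3).
Answer: det⊕(T) = 23; verdict: NONSINGULAR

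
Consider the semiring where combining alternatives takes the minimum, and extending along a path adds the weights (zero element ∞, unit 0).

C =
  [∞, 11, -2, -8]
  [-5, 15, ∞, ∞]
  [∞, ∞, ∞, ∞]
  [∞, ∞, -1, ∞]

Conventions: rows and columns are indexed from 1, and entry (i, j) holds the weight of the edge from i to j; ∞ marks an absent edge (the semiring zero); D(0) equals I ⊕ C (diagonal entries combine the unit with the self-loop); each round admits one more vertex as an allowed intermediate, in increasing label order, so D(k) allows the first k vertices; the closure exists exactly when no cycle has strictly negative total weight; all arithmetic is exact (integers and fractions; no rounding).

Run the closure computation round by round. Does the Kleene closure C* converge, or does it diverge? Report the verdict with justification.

D(0):
  [0, 11, -2, -8]
  [-5, 0, ∞, ∞]
  [∞, ∞, 0, ∞]
  [∞, ∞, -1, 0]
D(1):
  [0, 11, -2, -8]
  [-5, 0, -7, -13]
  [∞, ∞, 0, ∞]
  [∞, ∞, -1, 0]
D(2):
  [0, 11, -2, -8]
  [-5, 0, -7, -13]
  [∞, ∞, 0, ∞]
  [∞, ∞, -1, 0]
D(3):
  [0, 11, -2, -8]
  [-5, 0, -7, -13]
  [∞, ∞, 0, ∞]
  [∞, ∞, -1, 0]
D(4):
  [0, 11, -9, -8]
  [-5, 0, -14, -13]
  [∞, ∞, 0, ∞]
  [∞, ∞, -1, 0]
Key observation: every diagonal entry stays at the unit through all rounds, so no improving cycle exists.
Answer: CONVERGES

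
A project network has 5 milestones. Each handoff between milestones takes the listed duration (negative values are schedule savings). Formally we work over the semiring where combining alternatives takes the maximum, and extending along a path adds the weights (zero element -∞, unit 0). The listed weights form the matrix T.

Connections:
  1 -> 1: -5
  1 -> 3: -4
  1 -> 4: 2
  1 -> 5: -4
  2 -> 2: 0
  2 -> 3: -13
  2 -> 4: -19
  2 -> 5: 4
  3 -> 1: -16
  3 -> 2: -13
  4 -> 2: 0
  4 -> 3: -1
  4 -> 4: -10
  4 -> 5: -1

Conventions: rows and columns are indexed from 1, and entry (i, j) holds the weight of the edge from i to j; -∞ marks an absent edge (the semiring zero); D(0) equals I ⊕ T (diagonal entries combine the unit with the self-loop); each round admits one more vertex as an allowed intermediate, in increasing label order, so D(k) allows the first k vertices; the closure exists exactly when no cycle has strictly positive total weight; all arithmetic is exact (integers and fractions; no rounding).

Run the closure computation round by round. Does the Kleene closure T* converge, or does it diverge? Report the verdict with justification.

D(0):
  [0, -∞, -4, 2, -4]
  [-∞, 0, -13, -19, 4]
  [-16, -13, 0, -∞, -∞]
  [-∞, 0, -1, 0, -1]
  [-∞, -∞, -∞, -∞, 0]
D(1):
  [0, -∞, -4, 2, -4]
  [-∞, 0, -13, -19, 4]
  [-16, -13, 0, -14, -20]
  [-∞, 0, -1, 0, -1]
  [-∞, -∞, -∞, -∞, 0]
D(2):
  [0, -∞, -4, 2, -4]
  [-∞, 0, -13, -19, 4]
  [-16, -13, 0, -14, -9]
  [-∞, 0, -1, 0, 4]
  [-∞, -∞, -∞, -∞, 0]
D(3):
  [0, -17, -4, 2, -4]
  [-29, 0, -13, -19, 4]
  [-16, -13, 0, -14, -9]
  [-17, 0, -1, 0, 4]
  [-∞, -∞, -∞, -∞, 0]
D(4):
  [0, 2, 1, 2, 6]
  [-29, 0, -13, -19, 4]
  [-16, -13, 0, -14, -9]
  [-17, 0, -1, 0, 4]
  [-∞, -∞, -∞, -∞, 0]
D(5):
  [0, 2, 1, 2, 6]
  [-29, 0, -13, -19, 4]
  [-16, -13, 0, -14, -9]
  [-17, 0, -1, 0, 4]
  [-∞, -∞, -∞, -∞, 0]
Key observation: every diagonal entry stays at the unit through all rounds, so no improving cycle exists.
Answer: CONVERGES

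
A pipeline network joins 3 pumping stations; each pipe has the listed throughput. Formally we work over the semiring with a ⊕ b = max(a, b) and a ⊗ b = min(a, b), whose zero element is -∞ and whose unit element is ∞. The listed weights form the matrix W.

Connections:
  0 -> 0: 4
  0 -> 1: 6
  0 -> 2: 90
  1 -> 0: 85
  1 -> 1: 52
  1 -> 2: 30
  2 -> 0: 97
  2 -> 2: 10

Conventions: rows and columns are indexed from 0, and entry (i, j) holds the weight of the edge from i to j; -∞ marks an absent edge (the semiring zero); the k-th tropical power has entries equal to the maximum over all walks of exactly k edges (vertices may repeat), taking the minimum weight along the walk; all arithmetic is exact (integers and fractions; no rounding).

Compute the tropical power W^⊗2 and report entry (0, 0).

W^⊗2:
  [90, 6, 10]
  [52, 52, 85]
  [10, 6, 90]
Key observation: the optimum is the walk 0->2->0, with weight 90 min 97 = 90.
Optimal value attained by: walk 0->2->0.
Answer: (W^⊗2)[0][0] = 90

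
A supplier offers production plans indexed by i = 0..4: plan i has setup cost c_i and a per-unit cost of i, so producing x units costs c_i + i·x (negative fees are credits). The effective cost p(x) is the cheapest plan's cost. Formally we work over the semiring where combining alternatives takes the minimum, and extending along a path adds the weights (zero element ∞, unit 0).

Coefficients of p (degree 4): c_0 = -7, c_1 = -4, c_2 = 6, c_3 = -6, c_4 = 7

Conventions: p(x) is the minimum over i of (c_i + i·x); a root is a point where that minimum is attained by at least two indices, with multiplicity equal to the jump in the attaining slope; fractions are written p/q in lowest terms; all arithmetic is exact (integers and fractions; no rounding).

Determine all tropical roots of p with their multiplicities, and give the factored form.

hull edge (i=0, c=-7) to (i=3, c=-6): slope 1/3, span 3
hull edge (i=3, c=-6) to (i=4, c=7): slope 13, span 1
Factored form: p(x) = 7 ⊗ (x ⊕ (-13)) ⊗ (x ⊕ (-1/3)) ⊗ (x ⊕ (-1/3)) ⊗ (x ⊕ (-1/3))
Answer: roots = -13 (mult 1), -1/3 (mult 3)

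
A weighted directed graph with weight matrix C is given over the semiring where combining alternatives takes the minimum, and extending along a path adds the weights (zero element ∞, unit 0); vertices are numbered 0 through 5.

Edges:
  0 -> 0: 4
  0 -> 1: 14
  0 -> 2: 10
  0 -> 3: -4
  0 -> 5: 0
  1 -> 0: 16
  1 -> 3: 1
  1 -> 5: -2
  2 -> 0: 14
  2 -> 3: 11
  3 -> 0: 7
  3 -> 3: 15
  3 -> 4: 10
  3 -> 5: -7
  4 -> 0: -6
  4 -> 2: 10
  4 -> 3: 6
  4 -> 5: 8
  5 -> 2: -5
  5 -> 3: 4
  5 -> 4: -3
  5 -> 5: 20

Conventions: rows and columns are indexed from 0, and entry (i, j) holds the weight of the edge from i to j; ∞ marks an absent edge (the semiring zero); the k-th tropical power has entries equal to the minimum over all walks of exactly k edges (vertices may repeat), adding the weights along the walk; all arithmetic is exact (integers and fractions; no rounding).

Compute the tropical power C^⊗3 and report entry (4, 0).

C^⊗2:
  [3, 18, -5, 0, -3, -11]
  [8, 30, -7, 2, -5, -6]
  [18, 28, 24, 10, 21, 4]
  [4, 21, -12, -3, -10, 7]
  [-2, 8, 3, -10, 5, -6]
  [-9, ∞, 7, 3, 14, -3]
C^⊗3:
  [-9, 17, -16, -7, -14, -7]
  [-11, 22, -11, -2, -9, -5]
  [15, 32, -1, 8, 1, 3]
  [-16, 18, 0, -4, 4, -10]
  [-3, 12, -11, -6, -9, -17]
  [-5, 5, -8, -13, -6, -9]
Key observation: the optimum is the walk 4->0->3->0, with weight (-6) + (-4) + 7 = -3.
Optimal value attained by: walk 4->0->3->0.
Answer: (C^⊗3)[4][0] = -3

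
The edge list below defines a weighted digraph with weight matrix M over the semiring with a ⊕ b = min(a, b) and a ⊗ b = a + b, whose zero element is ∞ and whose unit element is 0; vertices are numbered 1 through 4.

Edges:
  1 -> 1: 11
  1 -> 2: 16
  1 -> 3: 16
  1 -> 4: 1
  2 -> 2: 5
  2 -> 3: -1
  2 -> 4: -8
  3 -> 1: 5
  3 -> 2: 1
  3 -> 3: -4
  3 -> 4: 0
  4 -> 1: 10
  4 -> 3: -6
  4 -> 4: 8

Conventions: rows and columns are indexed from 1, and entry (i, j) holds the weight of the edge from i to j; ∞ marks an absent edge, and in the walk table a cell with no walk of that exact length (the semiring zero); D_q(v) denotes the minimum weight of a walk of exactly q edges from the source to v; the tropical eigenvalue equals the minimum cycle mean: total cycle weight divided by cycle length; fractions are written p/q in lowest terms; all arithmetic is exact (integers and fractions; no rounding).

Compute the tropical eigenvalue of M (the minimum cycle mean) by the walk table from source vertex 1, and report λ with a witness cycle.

q=0: [0, ∞, ∞, ∞]
q=1: [11, 16, 16, 1]
q=2: [11, 17, -5, 8]
q=3: [0, -4, -9, -5]
q=4: [-4, -8, -13, -12]
Optimal cycle mean attained by: cycle 2->4->3->2, total (-8) + (-6) + 1, length 3.
Answer: λ = -13/3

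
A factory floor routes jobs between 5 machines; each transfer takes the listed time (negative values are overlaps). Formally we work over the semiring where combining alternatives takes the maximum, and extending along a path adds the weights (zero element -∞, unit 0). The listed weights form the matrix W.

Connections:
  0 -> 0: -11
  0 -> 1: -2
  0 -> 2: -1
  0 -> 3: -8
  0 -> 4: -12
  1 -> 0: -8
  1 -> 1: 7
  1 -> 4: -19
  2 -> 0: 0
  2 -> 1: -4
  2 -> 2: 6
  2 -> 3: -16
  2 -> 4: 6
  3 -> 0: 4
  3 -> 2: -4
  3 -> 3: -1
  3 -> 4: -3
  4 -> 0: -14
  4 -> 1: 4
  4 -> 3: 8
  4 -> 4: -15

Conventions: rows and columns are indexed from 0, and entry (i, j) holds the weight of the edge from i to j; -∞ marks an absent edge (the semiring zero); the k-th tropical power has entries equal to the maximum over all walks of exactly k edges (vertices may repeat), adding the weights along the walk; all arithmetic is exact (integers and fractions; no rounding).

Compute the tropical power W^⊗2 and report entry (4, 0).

W^⊗2:
  [-1, 5, 5, -4, 5]
  [-1, 14, -9, -11, -12]
  [6, 10, 12, 14, 12]
  [3, 2, 3, 5, 2]
  [12, 11, 4, 7, 5]
Key observation: the optimum is the walk 4->3->0, with weight 8 + 4 = 12.
Optimal value attained by: walk 4->3->0.
Answer: (W^⊗2)[4][0] = 12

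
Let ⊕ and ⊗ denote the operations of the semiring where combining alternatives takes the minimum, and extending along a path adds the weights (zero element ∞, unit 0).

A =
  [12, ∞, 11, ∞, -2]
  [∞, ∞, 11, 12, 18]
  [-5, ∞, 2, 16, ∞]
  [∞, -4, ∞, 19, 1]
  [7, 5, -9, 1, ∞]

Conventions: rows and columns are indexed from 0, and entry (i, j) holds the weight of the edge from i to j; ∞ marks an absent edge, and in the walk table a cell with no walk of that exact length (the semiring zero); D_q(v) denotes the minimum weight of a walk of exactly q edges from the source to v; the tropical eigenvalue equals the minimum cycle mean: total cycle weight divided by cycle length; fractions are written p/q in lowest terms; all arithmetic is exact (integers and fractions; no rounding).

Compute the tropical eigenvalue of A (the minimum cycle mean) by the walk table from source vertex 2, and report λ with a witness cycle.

q=0: [∞, ∞, 0, ∞, ∞]
q=1: [-5, ∞, 2, 16, ∞]
q=2: [-3, 12, 4, 18, -7]
q=3: [-1, -2, -16, -6, -5]
q=4: [-21, -10, -14, -4, -5]
q=5: [-19, -8, -14, -4, -23]
Optimal cycle mean attained by: cycle 0->4->2->0, total (-2) + (-9) + (-5), length 3.
Answer: λ = -16/3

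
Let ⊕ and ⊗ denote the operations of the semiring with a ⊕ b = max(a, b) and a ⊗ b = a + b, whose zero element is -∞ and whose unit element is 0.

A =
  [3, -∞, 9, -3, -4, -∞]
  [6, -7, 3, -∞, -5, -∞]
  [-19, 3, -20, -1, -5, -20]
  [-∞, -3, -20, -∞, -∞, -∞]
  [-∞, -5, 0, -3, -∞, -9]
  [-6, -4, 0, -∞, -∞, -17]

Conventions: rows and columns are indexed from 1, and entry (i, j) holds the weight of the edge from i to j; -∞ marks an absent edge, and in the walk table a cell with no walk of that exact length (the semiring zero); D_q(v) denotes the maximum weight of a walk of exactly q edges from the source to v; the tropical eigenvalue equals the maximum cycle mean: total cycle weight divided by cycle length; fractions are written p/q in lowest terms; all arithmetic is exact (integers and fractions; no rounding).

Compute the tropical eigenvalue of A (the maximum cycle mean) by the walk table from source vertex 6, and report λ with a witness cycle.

q=0: [-∞, -∞, -∞, -∞, -∞, 0]
q=1: [-6, -4, 0, -∞, -∞, -17]
q=2: [2, 3, 3, -1, -5, -20]
q=3: [9, 6, 11, 2, -2, -14]
q=4: [12, 14, 18, 10, 6, -9]
q=5: [20, 21, 21, 17, 13, -2]
q=6: [27, 24, 29, 20, 16, 4]
Optimal cycle mean attained by: cycle 1->3->2->1, total 9 + 3 + 6, length 3.
Answer: λ = 6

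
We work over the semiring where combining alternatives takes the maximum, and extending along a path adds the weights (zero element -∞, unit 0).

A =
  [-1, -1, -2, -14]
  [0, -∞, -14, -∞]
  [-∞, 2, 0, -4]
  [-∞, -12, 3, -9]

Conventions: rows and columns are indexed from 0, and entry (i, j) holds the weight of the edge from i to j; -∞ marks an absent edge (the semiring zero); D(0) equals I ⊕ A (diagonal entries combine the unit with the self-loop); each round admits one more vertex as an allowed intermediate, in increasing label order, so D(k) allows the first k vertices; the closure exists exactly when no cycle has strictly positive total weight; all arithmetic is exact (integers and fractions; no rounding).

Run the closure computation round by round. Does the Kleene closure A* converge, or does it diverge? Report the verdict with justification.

D(0):
  [0, -1, -2, -14]
  [0, 0, -14, -∞]
  [-∞, 2, 0, -4]
  [-∞, -12, 3, 0]
D(1):
  [0, -1, -2, -14]
  [0, 0, -2, -14]
  [-∞, 2, 0, -4]
  [-∞, -12, 3, 0]
D(2):
  [0, -1, -2, -14]
  [0, 0, -2, -14]
  [2, 2, 0, -4]
  [-12, -12, 3, 0]
D(3):
  [0, 0, -2, -6]
  [0, 0, -2, -6]
  [2, 2, 0, -4]
  [5, 5, 3, 0]
D(4):
  [0, 0, -2, -6]
  [0, 0, -2, -6]
  [2, 2, 0, -4]
  [5, 5, 3, 0]
Key observation: every diagonal entry stays at the unit through all rounds, so no improving cycle exists.
Answer: CONVERGES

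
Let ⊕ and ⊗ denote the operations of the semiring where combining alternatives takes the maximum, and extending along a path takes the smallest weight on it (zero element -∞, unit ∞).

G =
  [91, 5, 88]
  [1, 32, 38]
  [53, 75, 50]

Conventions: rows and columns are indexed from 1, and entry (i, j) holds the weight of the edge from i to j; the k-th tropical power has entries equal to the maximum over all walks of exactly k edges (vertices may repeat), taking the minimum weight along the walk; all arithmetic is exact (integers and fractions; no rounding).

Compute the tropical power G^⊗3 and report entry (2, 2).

G^⊗2:
  [91, 75, 88]
  [38, 38, 38]
  [53, 50, 53]
G^⊗3:
  [91, 75, 88]
  [38, 38, 38]
  [53, 53, 53]
Key observation: the optimum is the walk 2->3->3->2, with weight 38 min 50 min 75 = 38.
Optimal value attained by: walk 2->3->3->2.
Answer: (G^⊗3)[2][2] = 38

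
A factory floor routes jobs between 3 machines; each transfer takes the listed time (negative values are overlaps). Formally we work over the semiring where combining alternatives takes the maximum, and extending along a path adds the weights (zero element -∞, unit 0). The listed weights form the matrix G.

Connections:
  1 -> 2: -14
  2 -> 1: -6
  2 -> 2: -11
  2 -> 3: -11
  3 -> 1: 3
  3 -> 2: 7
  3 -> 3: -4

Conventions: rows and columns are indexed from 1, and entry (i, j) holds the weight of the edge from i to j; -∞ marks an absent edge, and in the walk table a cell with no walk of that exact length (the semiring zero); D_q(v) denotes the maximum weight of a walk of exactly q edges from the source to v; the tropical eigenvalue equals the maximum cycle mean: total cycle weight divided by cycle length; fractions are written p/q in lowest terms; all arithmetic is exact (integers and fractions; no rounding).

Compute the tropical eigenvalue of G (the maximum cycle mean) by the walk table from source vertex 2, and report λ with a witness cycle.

q=0: [-∞, 0, -∞]
q=1: [-6, -11, -11]
q=2: [-8, -4, -15]
q=3: [-10, -8, -15]
Optimal cycle mean attained by: cycle 2->3->2, total (-11) + 7, length 2.
Answer: λ = -2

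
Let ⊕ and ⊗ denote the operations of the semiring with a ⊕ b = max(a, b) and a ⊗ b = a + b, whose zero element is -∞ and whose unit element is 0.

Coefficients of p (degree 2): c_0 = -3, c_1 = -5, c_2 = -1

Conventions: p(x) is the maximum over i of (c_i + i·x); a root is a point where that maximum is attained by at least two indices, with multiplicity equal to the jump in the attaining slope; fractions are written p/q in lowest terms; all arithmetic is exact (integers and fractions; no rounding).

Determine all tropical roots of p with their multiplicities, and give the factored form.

hull edge (i=0, c=-3) to (i=2, c=-1): slope 1, span 2
Factored form: p(x) = -1 ⊗ (x ⊕ (-1)) ⊗ (x ⊕ (-1))
Answer: roots = -1 (mult 2)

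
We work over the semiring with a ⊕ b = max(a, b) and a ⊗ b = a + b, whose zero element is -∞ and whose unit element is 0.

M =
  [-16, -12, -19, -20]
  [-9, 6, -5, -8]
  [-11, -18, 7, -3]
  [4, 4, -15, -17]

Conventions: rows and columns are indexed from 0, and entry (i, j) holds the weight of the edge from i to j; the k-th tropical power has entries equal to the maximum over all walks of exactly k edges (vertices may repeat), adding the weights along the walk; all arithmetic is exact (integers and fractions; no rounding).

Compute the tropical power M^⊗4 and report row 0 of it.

M^⊗2:
  [-16, -6, -12, -20]
  [-3, 12, 2, -2]
  [1, 1, 14, 4]
  [-5, 10, -1, -4]
M^⊗3:
  [-15, 0, -5, -14]
  [3, 18, 9, 4]
  [8, 8, 21, 11]
  [1, 16, 6, 2]
M^⊗4:
  [-9, 6, 2, -8]
  [9, 24, 16, 10]
  [15, 15, 28, 18]
  [7, 22, 13, 8]
Answer: row 0 of M^⊗4 = [-9, 6, 2, -8]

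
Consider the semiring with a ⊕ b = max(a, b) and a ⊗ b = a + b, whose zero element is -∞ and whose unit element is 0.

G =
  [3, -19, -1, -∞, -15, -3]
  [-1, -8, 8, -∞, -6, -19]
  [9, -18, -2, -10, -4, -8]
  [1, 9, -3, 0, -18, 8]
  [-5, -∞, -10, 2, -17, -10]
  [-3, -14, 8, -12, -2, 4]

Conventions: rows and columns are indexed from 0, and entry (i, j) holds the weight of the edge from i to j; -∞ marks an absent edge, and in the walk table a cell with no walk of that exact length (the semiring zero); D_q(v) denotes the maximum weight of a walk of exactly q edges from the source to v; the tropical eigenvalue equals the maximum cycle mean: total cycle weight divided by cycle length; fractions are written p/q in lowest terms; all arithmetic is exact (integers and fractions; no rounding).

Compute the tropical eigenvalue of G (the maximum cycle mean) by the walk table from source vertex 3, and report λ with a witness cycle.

q=0: [-∞, -∞, -∞, 0, -∞, -∞]
q=1: [1, 9, -3, 0, -18, 8]
q=2: [8, 9, 17, 0, 6, 12]
q=3: [26, 9, 20, 8, 13, 16]
q=4: [29, 17, 25, 15, 16, 23]
q=5: [34, 24, 31, 18, 21, 27]
q=6: [40, 27, 35, 23, 27, 31]
Optimal cycle mean attained by: cycle 0->5->2->0, total (-3) + 8 + 9, length 3.
Answer: λ = 14/3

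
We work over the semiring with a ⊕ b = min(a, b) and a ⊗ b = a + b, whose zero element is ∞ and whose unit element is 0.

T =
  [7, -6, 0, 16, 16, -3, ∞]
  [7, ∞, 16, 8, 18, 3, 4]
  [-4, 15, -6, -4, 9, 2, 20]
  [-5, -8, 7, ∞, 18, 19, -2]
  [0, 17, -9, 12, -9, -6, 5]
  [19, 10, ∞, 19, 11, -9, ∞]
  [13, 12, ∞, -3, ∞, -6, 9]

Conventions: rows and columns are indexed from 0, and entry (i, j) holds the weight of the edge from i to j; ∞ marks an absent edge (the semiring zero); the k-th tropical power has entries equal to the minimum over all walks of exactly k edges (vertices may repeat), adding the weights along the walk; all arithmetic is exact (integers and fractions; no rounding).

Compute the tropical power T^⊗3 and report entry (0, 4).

T^⊗2:
  [-4, 1, -6, -4, 7, -12, -2]
  [3, 0, 7, 1, 9, -6, 6]
  [-10, -12, -12, -10, 0, -7, -6]
  [-1, -11, -5, -5, 9, -8, -4]
  [-13, -6, -18, -13, -18, -15, -4]
  [10, 1, 2, 10, 2, -18, 14]
  [-8, -11, 4, 6, 5, -15, -5]
T^⊗3:
  [-10, -12, -12, -10, -2, -21, -6]
  [-4, -7, 0, 3, 0, -15, -1]
  [-16, -18, -18, -16, -9, -16, -12]
  [-10, -13, -11, -9, 0, -17, -7]
  [-22, -21, -27, -22, -27, -24, -15]
  [-2, -8, -7, -2, -7, -27, 5]
  [-4, -14, -8, -8, -4, -24, -7]
Key observation: the optimum is the walk 0->4->4->4, with weight 16 + (-9) + (-9) = -2.
Optimal value attained by: walk 0->4->4->4.
Answer: (T^⊗3)[0][4] = -2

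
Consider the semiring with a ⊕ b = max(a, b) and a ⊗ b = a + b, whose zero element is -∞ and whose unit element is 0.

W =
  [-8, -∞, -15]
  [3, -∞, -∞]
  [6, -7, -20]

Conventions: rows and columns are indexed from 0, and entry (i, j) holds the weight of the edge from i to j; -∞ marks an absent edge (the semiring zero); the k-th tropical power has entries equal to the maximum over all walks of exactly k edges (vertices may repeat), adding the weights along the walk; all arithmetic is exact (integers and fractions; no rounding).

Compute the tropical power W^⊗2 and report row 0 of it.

W^⊗2:
  [-9, -22, -23]
  [-5, -∞, -12]
  [-2, -27, -9]
Answer: row 0 of W^⊗2 = [-9, -22, -23]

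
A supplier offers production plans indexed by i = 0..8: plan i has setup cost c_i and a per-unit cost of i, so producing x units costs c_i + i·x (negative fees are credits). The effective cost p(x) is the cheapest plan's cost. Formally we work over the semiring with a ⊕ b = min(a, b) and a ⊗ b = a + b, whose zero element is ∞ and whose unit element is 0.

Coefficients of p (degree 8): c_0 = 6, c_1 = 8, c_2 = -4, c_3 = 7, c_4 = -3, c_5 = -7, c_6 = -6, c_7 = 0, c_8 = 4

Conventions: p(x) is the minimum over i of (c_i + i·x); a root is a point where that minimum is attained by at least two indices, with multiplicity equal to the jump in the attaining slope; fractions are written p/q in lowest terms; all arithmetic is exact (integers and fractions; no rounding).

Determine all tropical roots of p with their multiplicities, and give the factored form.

hull edge (i=0, c=6) to (i=2, c=-4): slope -5, span 2
hull edge (i=2, c=-4) to (i=5, c=-7): slope -1, span 3
hull edge (i=5, c=-7) to (i=6, c=-6): slope 1, span 1
hull edge (i=6, c=-6) to (i=8, c=4): slope 5, span 2
Factored form: p(x) = 4 ⊗ (x ⊕ (-5)) ⊗ (x ⊕ (-5)) ⊗ (x ⊕ (-1)) ⊗ (x ⊕ 1) ⊗ (x ⊕ 1) ⊗ (x ⊕ 1) ⊗ (x ⊕ 5) ⊗ (x ⊕ 5)
Answer: roots = -5 (mult 2), -1 (mult 1), 1 (mult 3), 5 (mult 2)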